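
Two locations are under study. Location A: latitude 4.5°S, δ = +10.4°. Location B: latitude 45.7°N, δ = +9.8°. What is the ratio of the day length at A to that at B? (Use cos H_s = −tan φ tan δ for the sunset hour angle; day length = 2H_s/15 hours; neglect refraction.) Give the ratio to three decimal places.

A: H_s = arccos(−tan -4.5° · tan 10.4°) = 89.17°, so 2H_s/15 = 11.8893 h.
B: H_s = arccos(−tan 45.7° · tan 9.8°) = 100.20°, so 2H_s/15 = 13.3600 h.
Ratio A/B = 11.8893 / 13.3600 = 0.8899.

0.890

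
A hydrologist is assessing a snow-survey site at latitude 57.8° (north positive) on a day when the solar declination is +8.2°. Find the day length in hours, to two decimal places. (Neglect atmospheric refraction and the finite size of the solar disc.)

cos H_s = −tan(57.8°) · tan(8.2°) = -0.2288, so H_s = arccos(-0.2288) = 103.23°.
Day length = 2 H_s / 15° h⁻¹ = 206.46° / 15 = 13.764 h.

13.76 hours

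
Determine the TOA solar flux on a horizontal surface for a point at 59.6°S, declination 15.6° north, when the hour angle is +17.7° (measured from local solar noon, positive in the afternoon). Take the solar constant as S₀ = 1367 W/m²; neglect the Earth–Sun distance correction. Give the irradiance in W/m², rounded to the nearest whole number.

cos θ_z = sin(-59.6°) sin(15.6°) + cos(-59.6°) cos(15.6°) cos(17.70°) = -0.2319 + 0.4643 = 0.2324.
Top-of-atmosphere irradiance = S₀ cos θ_z = 1367 × 0.2324 = 317.69 W/m².

318 W/m²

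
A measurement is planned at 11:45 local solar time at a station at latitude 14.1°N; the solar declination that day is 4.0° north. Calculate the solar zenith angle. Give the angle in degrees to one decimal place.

Hour angle H = 15° × (11.75 − 12) = -3.75°.
With φ = 14.1°, δ = 4.0°, H = -3.75°: sin φ sin δ = 0.0170, cos φ cos δ cos H = 0.9654, so cos θ_z = 0.9824.
θ_z = arccos(0.9824) = 10.77°.

10.8°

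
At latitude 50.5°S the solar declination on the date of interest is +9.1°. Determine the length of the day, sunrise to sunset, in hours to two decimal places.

−tan φ tan δ = −(-1.2131)(0.1602) = 0.1943; H_s = arccos(0.1943) = 78.80°.
Day length = 2 H_s / 15° h⁻¹ = 157.60° / 15 = 10.507 h.

10.51 hours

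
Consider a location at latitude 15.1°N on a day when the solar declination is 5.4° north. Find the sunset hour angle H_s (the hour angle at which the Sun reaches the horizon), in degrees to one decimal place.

−tan φ tan δ = −(0.2698)(0.0945) = -0.0255; H_s = arccos(-0.0255) = 91.46°.

91.5°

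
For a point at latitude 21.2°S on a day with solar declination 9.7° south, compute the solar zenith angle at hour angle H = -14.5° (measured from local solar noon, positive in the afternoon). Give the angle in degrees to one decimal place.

With φ = -21.2°, δ = -9.7°, H = -14.50°: sin φ sin δ = 0.0609, cos φ cos δ cos H = 0.8897, so cos θ_z = 0.9506.
θ_z = arccos(0.9506) = 18.08°.

18.1°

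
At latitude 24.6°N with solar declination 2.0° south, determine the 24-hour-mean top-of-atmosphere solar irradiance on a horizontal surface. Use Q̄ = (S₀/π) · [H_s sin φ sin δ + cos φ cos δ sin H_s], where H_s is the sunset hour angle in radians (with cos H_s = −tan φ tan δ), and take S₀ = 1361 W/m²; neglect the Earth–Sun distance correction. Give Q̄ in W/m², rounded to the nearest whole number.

−tan φ tan δ = −(0.4578)(-0.0349) = 0.0160; H_s = arccos(0.0160) = 89.08°. In radians, H_s = 1.5547.
H_s sin φ sin δ = 1.5547 × 0.4163 × -0.0349 = -0.0226.
cos φ cos δ sin H_s = 0.9092 × 0.9994 × 0.9999 = 0.9086.
Q̄ = (1361/π) × (-0.0226 + 0.9086) = 433.22 × 0.8860 = 383.83 W/m².

384 W/m²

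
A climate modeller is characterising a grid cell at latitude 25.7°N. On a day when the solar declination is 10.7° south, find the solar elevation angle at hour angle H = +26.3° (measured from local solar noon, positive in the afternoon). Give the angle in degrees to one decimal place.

45.5°

cos θ_z = sin φ sin δ + cos φ cos δ cos H = (0.4337)(-0.1857) + (0.9011)(0.9826)(0.8965) = 0.7132.
θ_z = arccos(0.7132) = 44.50°, so the elevation is 90° − 44.50° = 45.50°.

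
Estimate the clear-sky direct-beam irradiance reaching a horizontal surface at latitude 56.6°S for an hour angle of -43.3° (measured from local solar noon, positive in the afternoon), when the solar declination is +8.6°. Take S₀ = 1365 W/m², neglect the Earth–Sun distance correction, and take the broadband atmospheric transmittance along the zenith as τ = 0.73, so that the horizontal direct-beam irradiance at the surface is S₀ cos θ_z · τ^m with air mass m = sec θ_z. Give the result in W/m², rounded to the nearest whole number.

116 W/m²

cos θ_z = sin φ sin δ + cos φ cos δ cos H = (-0.8348)(0.1495) + (0.5505)(0.9888)(0.7278) = 0.2714.
Air mass m = 1/cos θ_z = 1/0.2714 = 3.685; τ^m = 0.73^3.685 = 0.3136.
Surface direct beam = 1365 × 0.2714 × 0.3136 = 116.18 W/m².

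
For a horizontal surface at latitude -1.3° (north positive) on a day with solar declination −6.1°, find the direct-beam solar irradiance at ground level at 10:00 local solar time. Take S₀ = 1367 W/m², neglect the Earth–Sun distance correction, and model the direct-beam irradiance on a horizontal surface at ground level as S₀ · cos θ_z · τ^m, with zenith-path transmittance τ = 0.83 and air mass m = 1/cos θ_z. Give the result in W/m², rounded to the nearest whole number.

951 W/m²

Hour angle H = 15° × (10 − 12) = -30.00°.
cos θ_z = sin φ sin δ + cos φ cos δ cos H = (-0.0227)(-0.1063) + (0.9997)(0.9943)(0.8660) = 0.8632.
Air mass m = 1/cos θ_z = 1/0.8632 = 1.158; τ^m = 0.83^1.158 = 0.8059.
Surface direct beam = 1367 × 0.8632 × 0.8059 = 950.96 W/m².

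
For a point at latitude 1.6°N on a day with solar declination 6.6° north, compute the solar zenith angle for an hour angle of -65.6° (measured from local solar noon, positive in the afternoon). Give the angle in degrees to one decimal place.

With φ = 1.6°, δ = 6.6°, H = -65.60°: sin φ sin δ = 0.0032, cos φ cos δ cos H = 0.4102, so cos θ_z = 0.4134.
θ_z = arccos(0.4134) = 65.58°.

65.6°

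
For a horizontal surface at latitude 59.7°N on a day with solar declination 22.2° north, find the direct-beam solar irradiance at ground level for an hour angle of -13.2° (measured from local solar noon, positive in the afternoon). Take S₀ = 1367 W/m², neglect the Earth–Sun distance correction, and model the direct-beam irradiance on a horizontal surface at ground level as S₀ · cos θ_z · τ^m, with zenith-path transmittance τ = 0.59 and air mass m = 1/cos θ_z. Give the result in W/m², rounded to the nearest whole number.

543 W/m²

With φ = 59.7°, δ = 22.2°, H = -13.20°: sin φ sin δ = 0.3262, cos φ cos δ cos H = 0.4548, so cos θ_z = 0.7810.
Air mass m = 1/cos θ_z = 1/0.7810 = 1.280; τ^m = 0.59^1.280 = 0.5090.
Surface direct beam = 1367 × 0.7810 × 0.5090 = 543.42 W/m².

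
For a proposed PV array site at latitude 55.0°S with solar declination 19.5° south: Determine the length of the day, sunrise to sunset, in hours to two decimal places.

−tan φ tan δ = −(-1.4281)(-0.3541) = -0.5057; H_s = arccos(-0.5057) = 120.38°.
Day length = 2 H_s / 15° h⁻¹ = 240.76° / 15 = 16.051 h.

16.05 hours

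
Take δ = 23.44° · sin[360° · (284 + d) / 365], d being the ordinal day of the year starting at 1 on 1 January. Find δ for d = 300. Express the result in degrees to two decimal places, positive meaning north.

-13.78°

360 × (284 + 300) / 365 = 576.000°; sin(576.000°) = -0.5878.
δ = 23.44 × -0.5878 = -13.778° ≈ -13.78°.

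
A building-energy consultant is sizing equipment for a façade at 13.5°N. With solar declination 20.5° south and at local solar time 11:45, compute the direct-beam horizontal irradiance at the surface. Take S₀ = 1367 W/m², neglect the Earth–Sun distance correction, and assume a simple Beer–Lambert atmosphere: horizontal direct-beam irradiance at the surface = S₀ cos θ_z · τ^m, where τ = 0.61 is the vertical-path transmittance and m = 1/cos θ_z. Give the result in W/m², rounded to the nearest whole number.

622 W/m²

Hour angle H = 15° × (11.75 − 12) = -3.75°.
With φ = 13.5°, δ = -20.5°, H = -3.75°: sin φ sin δ = -0.0818, cos φ cos δ cos H = 0.9088, so cos θ_z = 0.8270.
Air mass m = 1/cos θ_z = 1/0.8270 = 1.209; τ^m = 0.61^1.209 = 0.5501.
Surface direct beam = 1367 × 0.8270 × 0.5501 = 621.89 W/m².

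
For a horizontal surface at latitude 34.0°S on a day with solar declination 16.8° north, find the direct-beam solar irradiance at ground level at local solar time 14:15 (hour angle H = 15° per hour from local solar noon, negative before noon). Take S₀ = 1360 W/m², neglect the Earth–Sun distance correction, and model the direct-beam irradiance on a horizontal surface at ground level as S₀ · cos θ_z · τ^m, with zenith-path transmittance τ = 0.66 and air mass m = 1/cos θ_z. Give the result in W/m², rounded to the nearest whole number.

294 W/m²

Hour angle H = 15° × (14.25 − 12) = 33.75°.
cos θ_z = sin(-34.0°) sin(16.8°) + cos(-34.0°) cos(16.8°) cos(33.75°) = -0.1616 + 0.6599 = 0.4983.
Air mass m = 1/cos θ_z = 1/0.4983 = 2.007; τ^m = 0.66^2.007 = 0.4343.
Surface direct beam = 1360 × 0.4983 × 0.4343 = 294.32 W/m².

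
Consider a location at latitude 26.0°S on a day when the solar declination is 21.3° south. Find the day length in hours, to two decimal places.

13.46 hours

cos H_s = −tan(-26.0°) · tan(-21.3°) = -0.1902, so H_s = arccos(-0.1902) = 100.96°.
Day length = 2 H_s / 15° h⁻¹ = 201.92° / 15 = 13.461 h.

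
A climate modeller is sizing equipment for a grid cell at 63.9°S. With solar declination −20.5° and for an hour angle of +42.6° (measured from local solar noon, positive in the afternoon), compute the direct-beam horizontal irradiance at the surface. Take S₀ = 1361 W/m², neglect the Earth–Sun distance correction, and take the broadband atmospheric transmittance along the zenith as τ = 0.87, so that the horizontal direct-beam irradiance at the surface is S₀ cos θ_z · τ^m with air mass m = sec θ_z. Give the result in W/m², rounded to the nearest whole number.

cos θ_z = sin(-63.9°) sin(-20.5°) + cos(-63.9°) cos(-20.5°) cos(42.60°) = 0.3145 + 0.3033 = 0.6178.
Air mass m = 1/cos θ_z = 1/0.6178 = 1.619; τ^m = 0.87^1.619 = 0.7981.
Surface direct beam = 1361 × 0.6178 × 0.7981 = 671.06 W/m².

671 W/m²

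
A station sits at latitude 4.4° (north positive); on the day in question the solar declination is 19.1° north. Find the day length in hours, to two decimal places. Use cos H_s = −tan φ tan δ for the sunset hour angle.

12.20 hours

cos H_s = −tan(4.4°) · tan(19.1°) = -0.0266, so H_s = arccos(-0.0266) = 91.52°.
Day length = 2 H_s / 15° h⁻¹ = 183.04° / 15 = 12.203 h.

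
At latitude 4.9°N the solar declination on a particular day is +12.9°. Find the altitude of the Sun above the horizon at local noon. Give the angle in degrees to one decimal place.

At local solar noon the hour angle is zero, so the elevation is 90° − |φ − δ| = 90° − |4.9° − (12.9°)| = 90° − 8.0° = 82.0°.

82.0°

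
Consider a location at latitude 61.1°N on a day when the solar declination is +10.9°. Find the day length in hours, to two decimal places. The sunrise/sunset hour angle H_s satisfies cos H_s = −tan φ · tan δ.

14.72 hours

cos H_s = −tan(61.1°) · tan(10.9°) = -0.3488, so H_s = arccos(-0.3488) = 110.41°.
Day length = 2 H_s / 15° h⁻¹ = 220.82° / 15 = 14.721 h.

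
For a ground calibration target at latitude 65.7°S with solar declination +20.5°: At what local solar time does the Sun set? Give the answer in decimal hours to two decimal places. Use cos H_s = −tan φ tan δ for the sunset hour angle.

The sunset hour angle satisfies cos H_s = −tan φ tan δ = 0.8281, giving H_s = 34.10°.
Sunset is at 12 + H_s/15 = 12 + 2.273 = 14.273 h local solar time.

14.27 h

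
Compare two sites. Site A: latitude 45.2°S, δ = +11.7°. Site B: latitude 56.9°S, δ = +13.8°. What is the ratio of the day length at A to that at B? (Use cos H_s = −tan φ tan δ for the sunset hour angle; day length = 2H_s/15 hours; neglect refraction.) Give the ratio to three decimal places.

A: H_s = arccos(−tan -45.2° · tan 11.7°) = 77.96°, so 2H_s/15 = 10.3947 h.
B: H_s = arccos(−tan -56.9° · tan 13.8°) = 67.87°, so 2H_s/15 = 9.0493 h.
Ratio A/B = 10.3947 / 9.0493 = 1.1487.

1.149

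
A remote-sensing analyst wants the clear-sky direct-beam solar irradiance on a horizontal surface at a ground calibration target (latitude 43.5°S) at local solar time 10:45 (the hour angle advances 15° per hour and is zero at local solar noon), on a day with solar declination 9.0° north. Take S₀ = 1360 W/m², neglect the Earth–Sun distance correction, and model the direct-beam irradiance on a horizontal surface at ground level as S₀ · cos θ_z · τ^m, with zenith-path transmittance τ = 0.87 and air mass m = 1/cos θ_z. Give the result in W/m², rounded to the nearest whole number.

608 W/m²

Hour angle H = 15° × (10.75 − 12) = -18.75°.
With φ = -43.5°, δ = 9.0°, H = -18.75°: sin φ sin δ = -0.1077, cos φ cos δ cos H = 0.6784, so cos θ_z = 0.5707.
Air mass m = 1/cos θ_z = 1/0.5707 = 1.752; τ^m = 0.87^1.752 = 0.7835.
Surface direct beam = 1360 × 0.5707 × 0.7835 = 608.12 W/m².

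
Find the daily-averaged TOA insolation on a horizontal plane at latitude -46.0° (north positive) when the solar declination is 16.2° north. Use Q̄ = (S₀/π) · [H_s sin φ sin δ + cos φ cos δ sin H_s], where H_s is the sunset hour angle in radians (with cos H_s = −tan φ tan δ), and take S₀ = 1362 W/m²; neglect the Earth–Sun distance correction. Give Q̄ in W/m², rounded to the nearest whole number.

−tan φ tan δ = −(-1.0355)(0.2905) = 0.3008; H_s = arccos(0.3008) = 72.49°. In radians, H_s = 1.2652.
H_s sin φ sin δ = 1.2652 × -0.7193 × 0.2790 = -0.2539.
cos φ cos δ sin H_s = 0.6947 × 0.9603 × 0.9537 = 0.6362.
Q̄ = (1362/π) × (-0.2539 + 0.6362) = 433.54 × 0.3823 = 165.74 W/m².

166 W/m²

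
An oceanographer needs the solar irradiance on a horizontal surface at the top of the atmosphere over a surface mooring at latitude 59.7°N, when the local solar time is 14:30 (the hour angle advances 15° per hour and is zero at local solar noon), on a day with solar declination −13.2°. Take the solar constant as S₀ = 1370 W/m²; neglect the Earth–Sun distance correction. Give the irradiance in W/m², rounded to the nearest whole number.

264 W/m²

Hour angle H = 15° × (14.5 − 12) = 37.50°.
cos θ_z = sin(59.7°) sin(-13.2°) + cos(59.7°) cos(-13.2°) cos(37.50°) = -0.1972 + 0.3897 = 0.1925.
Top-of-atmosphere irradiance = S₀ cos θ_z = 1370 × 0.1925 = 263.73 W/m².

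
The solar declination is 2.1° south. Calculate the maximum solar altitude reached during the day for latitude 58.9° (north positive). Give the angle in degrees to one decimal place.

29.0°

At local solar noon the hour angle is zero, so the elevation is 90° − |φ − δ| = 90° − |58.9° − (-2.1°)| = 90° − 61.0° = 29.0°.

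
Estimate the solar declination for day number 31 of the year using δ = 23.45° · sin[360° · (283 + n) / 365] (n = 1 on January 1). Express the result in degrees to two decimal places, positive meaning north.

360 × (283 + 31) / 365 = 309.699°; sin(309.699°) = -0.7694.
δ = 23.45 × -0.7694 = -18.042° ≈ -18.04°.

-18.04°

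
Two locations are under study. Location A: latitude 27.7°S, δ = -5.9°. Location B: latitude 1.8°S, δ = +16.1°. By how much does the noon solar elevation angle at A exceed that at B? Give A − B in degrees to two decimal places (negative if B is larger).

A: 90° − |-27.7 − (-5.9)| = 68.20°.
B: 90° − |-1.8 − (16.1)| = 72.10°.
A − B = 68.20 − 72.10 = -3.90°.

-3.90°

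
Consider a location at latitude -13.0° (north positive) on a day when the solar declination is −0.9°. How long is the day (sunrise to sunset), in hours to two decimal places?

−tan φ tan δ = −(-0.2309)(-0.0157) = -0.0036; H_s = arccos(-0.0036) = 90.21°.
Day length = 2 H_s / 15° h⁻¹ = 180.42° / 15 = 12.028 h.

12.03 hours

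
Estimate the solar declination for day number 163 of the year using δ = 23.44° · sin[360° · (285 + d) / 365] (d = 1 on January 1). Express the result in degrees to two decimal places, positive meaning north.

360 × (285 + 163) / 365 = 441.863°; sin(441.863°) = 0.9899.
δ = 23.44 × 0.9899 = 23.203° ≈ +23.20°.

+23.20°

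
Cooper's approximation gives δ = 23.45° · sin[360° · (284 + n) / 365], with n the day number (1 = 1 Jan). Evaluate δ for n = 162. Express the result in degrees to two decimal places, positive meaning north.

+23.09°

360 × (284 + 162) / 365 = 439.890°; sin(439.890°) = 0.9845.
δ = 23.45 × 0.9845 = 23.087° ≈ +23.09°.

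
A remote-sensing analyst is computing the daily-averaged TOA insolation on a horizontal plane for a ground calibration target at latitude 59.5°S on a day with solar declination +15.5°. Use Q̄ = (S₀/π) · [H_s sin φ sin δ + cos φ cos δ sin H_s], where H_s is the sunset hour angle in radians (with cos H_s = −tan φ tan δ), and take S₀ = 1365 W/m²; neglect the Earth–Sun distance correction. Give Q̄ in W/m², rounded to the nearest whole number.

cos H_s = −tan(-59.5°) · tan(15.5°) = 0.4708, so H_s = arccos(0.4708) = 61.91°. In radians, H_s = 1.0805.
H_s sin φ sin δ = 1.0805 × -0.8616 × 0.2672 = -0.2488.
cos φ cos δ sin H_s = 0.5075 × 0.9636 × 0.8822 = 0.4314.
Q̄ = (1365/π) × (-0.2488 + 0.4314) = 434.49 × 0.1826 = 79.34 W/m².

79 W/m²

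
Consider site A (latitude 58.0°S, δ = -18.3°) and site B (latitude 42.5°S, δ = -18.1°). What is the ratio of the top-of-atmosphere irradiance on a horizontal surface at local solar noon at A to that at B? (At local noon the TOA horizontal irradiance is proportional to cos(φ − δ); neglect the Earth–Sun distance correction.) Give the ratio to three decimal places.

A: cos θ_z = cos(-58.0° − (-18.3°)) = 0.7694.
B: cos θ_z = cos(-42.5° − (-18.1°)) = 0.9107.
Ratio A/B = 0.7694 / 0.9107 = 0.8448.

0.845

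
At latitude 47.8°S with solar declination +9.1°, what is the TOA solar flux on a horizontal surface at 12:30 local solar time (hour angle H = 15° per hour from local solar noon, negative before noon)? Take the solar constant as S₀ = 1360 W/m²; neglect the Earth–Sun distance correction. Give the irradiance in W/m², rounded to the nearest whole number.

Hour angle H = 15° × (12.5 − 12) = 7.50°.
With φ = -47.8°, δ = 9.1°, H = 7.50°: sin φ sin δ = -0.1172, cos φ cos δ cos H = 0.6576, so cos θ_z = 0.5404.
Top-of-atmosphere irradiance = S₀ cos θ_z = 1360 × 0.5404 = 734.94 W/m².

735 W/m²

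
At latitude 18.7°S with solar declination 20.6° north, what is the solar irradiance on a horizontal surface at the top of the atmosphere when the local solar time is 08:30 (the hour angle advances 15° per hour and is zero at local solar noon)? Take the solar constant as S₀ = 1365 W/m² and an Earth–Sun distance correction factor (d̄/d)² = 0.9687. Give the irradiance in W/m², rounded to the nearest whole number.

Hour angle H = 15° × (8.5 − 12) = -52.50°.
cos θ_z = sin φ sin δ + cos φ cos δ cos H = (-0.3206)(0.3518) + (0.9472)(0.9361)(0.6088) = 0.4270.
Top-of-atmosphere irradiance = S₀ (d̄/d)² cos θ_z = 1365 × 0.9687 × 0.4270 = 564.61 W/m².

565 W/m²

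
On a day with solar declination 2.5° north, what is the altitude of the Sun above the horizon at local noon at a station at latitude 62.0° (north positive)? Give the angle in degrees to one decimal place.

At local solar noon the hour angle is zero, so the elevation is 90° − |φ − δ| = 90° − |62.0° − (2.5°)| = 90° − 59.5° = 30.5°.

30.5°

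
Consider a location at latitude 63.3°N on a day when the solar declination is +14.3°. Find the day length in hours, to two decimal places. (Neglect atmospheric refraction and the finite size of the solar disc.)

16.06 hours

−tan φ tan δ = −(1.9883)(0.2549) = -0.5068; H_s = arccos(-0.5068) = 120.45°.
Day length = 2 H_s / 15° h⁻¹ = 240.90° / 15 = 16.060 h.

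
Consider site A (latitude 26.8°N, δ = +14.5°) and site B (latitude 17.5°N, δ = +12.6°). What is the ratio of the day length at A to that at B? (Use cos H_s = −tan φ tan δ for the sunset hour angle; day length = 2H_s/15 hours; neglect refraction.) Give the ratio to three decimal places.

A: H_s = arccos(−tan 26.8° · tan 14.5°) = 97.51°, so 2H_s/15 = 13.0013 h.
B: H_s = arccos(−tan 17.5° · tan 12.6°) = 94.04°, so 2H_s/15 = 12.5387 h.
Ratio A/B = 13.0013 / 12.5387 = 1.0369.

1.037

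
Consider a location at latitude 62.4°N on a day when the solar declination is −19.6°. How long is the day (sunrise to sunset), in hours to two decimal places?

−tan φ tan δ = −(1.9128)(-0.3561) = 0.6811; H_s = arccos(0.6811) = 47.07°.
Day length = 2 H_s / 15° h⁻¹ = 94.14° / 15 = 6.276 h.

6.28 hours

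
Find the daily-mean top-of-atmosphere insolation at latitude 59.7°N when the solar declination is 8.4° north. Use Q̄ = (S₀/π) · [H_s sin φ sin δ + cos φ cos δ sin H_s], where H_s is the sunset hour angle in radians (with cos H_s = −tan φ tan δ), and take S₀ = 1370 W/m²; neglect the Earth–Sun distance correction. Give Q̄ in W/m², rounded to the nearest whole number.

The sunset hour angle satisfies cos H_s = −tan φ tan δ = -0.2527, giving H_s = 104.64°. In radians, H_s = 1.8263.
H_s sin φ sin δ = 1.8263 × 0.8634 × 0.1461 = 0.2304.
cos φ cos δ sin H_s = 0.5045 × 0.9893 × 0.9675 = 0.4829.
Q̄ = (1370/π) × (0.2304 + 0.4829) = 436.08 × 0.7133 = 311.06 W/m².

311 W/m²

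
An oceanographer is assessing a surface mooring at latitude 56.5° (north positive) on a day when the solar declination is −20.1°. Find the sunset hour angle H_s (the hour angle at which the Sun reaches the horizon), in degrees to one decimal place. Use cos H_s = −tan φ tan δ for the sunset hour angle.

56.4°

The sunset hour angle satisfies cos H_s = −tan φ tan δ = 0.5529, giving H_s = 56.43°.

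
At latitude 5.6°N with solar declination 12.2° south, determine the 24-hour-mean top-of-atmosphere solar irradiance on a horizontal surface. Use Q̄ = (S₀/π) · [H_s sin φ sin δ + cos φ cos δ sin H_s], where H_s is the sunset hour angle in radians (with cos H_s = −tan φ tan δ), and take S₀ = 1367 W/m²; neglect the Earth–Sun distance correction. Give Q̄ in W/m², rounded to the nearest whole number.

The sunset hour angle satisfies cos H_s = −tan φ tan δ = 0.0212, giving H_s = 88.79°. In radians, H_s = 1.5497.
H_s sin φ sin δ = 1.5497 × 0.0976 × -0.2113 = -0.0320.
cos φ cos δ sin H_s = 0.9952 × 0.9774 × 0.9998 = 0.9725.
Q̄ = (1367/π) × (-0.0320 + 0.9725) = 435.13 × 0.9405 = 409.24 W/m².

409 W/m²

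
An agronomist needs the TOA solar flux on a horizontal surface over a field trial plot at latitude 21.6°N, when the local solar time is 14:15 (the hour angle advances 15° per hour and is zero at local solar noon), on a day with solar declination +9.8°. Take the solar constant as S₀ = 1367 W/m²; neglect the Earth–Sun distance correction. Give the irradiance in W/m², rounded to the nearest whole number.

1127 W/m²

Hour angle H = 15° × (14.25 − 12) = 33.75°.
With φ = 21.6°, δ = 9.8°, H = 33.75°: sin φ sin δ = 0.0627, cos φ cos δ cos H = 0.7618, so cos θ_z = 0.8245.
Top-of-atmosphere irradiance = S₀ cos θ_z = 1367 × 0.8245 = 1127.09 W/m².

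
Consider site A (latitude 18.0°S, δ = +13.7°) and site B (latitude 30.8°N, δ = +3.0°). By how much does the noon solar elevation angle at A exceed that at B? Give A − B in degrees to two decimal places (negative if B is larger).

-3.90°

A: 90° − |-18.0 − (13.7)| = 58.30°.
B: 90° − |30.8 − (3.0)| = 62.20°.
A − B = 58.30 − 62.20 = -3.90°.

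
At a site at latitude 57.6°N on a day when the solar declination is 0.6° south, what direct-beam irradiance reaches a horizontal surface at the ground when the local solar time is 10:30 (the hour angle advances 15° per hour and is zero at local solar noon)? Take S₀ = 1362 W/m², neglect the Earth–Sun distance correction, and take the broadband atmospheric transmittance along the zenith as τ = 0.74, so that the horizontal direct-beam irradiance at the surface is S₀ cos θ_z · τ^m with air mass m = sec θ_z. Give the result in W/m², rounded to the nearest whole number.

Hour angle H = 15° × (10.5 − 12) = -22.50°.
cos θ_z = sin φ sin δ + cos φ cos δ cos H = (0.8443)(-0.0105) + (0.5358)(0.9999)(0.9239) = 0.4861.
Air mass m = 1/cos θ_z = 1/0.4861 = 2.057; τ^m = 0.74^2.057 = 0.5383.
Surface direct beam = 1362 × 0.4861 × 0.5383 = 356.39 W/m².

356 W/m²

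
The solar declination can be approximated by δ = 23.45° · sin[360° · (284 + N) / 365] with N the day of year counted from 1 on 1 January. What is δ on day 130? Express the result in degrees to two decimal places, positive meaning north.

360 × (284 + 130) / 365 = 408.329°; sin(408.329°) = 0.7470.
δ = 23.45 × 0.7470 = 17.517° ≈ +17.52°.

+17.52°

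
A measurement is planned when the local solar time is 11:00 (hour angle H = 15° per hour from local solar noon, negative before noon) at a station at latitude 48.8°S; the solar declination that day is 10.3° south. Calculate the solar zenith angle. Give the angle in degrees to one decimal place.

Hour angle H = 15° × (11 − 12) = -15.00°.
With φ = -48.8°, δ = -10.3°, H = -15.00°: sin φ sin δ = 0.1345, cos φ cos δ cos H = 0.6260, so cos θ_z = 0.7605.
θ_z = arccos(0.7605) = 40.49°.

40.5°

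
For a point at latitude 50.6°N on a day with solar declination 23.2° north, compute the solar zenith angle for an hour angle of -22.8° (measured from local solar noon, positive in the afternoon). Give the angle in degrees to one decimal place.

32.6°

With φ = 50.6°, δ = 23.2°, H = -22.80°: sin φ sin δ = 0.3044, cos φ cos δ cos H = 0.5378, so cos θ_z = 0.8422.
θ_z = arccos(0.8422) = 32.63°.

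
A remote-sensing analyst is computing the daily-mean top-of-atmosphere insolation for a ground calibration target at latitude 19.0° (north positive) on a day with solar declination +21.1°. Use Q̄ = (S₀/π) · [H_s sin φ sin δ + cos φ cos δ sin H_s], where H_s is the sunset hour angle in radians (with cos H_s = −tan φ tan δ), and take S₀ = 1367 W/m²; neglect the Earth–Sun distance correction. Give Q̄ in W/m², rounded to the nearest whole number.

The sunset hour angle satisfies cos H_s = −tan φ tan δ = -0.1329, giving H_s = 97.64°. In radians, H_s = 1.7041.
H_s sin φ sin δ = 1.7041 × 0.3256 × 0.3600 = 0.1997.
cos φ cos δ sin H_s = 0.9455 × 0.9330 × 0.9911 = 0.8743.
Q̄ = (1367/π) × (0.1997 + 0.8743) = 435.13 × 1.0740 = 467.33 W/m².

467 W/m²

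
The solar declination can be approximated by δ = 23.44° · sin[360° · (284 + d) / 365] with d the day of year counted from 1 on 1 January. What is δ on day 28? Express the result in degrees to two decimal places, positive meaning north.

-18.54°

360 × (284 + 28) / 365 = 307.726°; sin(307.726°) = -0.7909.
δ = 23.44 × -0.7909 = -18.539° ≈ -18.54°.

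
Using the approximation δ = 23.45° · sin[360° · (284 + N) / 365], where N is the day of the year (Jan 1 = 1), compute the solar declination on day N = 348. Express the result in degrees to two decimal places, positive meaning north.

-23.29°

360 × (284 + 348) / 365 = 623.342°; sin(623.342°) = -0.9933.
δ = 23.45 × -0.9933 = -23.293° ≈ -23.29°.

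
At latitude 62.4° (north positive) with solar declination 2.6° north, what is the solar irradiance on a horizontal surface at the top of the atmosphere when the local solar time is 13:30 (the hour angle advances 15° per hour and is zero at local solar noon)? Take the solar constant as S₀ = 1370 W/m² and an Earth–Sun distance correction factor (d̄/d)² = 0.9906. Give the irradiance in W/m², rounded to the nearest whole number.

635 W/m²

Hour angle H = 15° × (13.5 − 12) = 22.50°.
cos θ_z = sin φ sin δ + cos φ cos δ cos H = (0.8862)(0.0454) + (0.4633)(0.9990)(0.9239) = 0.4678.
Top-of-atmosphere irradiance = S₀ (d̄/d)² cos θ_z = 1370 × 0.9906 × 0.4678 = 634.86 W/m².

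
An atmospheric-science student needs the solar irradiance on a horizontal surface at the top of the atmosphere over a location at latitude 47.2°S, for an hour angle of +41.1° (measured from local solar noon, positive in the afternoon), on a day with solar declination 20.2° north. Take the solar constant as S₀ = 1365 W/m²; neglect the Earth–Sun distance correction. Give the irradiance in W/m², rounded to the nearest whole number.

310 W/m²

With φ = -47.2°, δ = 20.2°, H = 41.10°: sin φ sin δ = -0.2534, cos φ cos δ cos H = 0.4805, so cos θ_z = 0.2271.
Top-of-atmosphere irradiance = S₀ cos θ_z = 1365 × 0.2271 = 309.99 W/m².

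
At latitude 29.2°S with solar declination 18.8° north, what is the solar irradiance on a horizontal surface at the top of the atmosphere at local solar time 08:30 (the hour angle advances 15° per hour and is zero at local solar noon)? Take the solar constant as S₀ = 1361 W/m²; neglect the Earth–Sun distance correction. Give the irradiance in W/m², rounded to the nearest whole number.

471 W/m²

Hour angle H = 15° × (8.5 − 12) = -52.50°.
cos θ_z = sin(-29.2°) sin(18.8°) + cos(-29.2°) cos(18.8°) cos(-52.50°) = -0.1572 + 0.5031 = 0.3459.
Top-of-atmosphere irradiance = S₀ cos θ_z = 1361 × 0.3459 = 470.77 W/m².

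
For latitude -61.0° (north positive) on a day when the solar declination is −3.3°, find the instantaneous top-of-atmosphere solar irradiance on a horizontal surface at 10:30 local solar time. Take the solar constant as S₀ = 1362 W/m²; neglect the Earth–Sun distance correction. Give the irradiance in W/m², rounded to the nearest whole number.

Hour angle H = 15° × (10.5 − 12) = -22.50°.
cos θ_z = sin φ sin δ + cos φ cos δ cos H = (-0.8746)(-0.0576) + (0.4848)(0.9983)(0.9239) = 0.4975.
Top-of-atmosphere irradiance = S₀ cos θ_z = 1362 × 0.4975 = 677.60 W/m².

678 W/m²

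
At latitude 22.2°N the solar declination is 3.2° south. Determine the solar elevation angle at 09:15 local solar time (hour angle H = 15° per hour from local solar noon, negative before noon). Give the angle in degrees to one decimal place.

42.4°

Hour angle H = 15° × (9.25 − 12) = -41.25°.
cos θ_z = sin φ sin δ + cos φ cos δ cos H = (0.3778)(-0.0558) + (0.9259)(0.9984)(0.7518) = 0.6739.
θ_z = arccos(0.6739) = 47.63°, so the elevation is 90° − 47.63° = 42.37°.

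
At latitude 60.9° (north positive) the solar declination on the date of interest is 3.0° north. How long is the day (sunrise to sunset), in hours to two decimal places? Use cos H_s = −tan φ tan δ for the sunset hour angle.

−tan φ tan δ = −(1.7966)(0.0524) = -0.0941; H_s = arccos(-0.0941) = 95.40°.
Day length = 2 H_s / 15° h⁻¹ = 190.80° / 15 = 12.720 h.

12.72 hours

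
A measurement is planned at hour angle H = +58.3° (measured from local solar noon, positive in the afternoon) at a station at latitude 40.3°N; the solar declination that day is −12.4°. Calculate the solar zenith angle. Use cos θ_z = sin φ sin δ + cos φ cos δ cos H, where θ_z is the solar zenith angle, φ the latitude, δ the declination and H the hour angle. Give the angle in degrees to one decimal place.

75.4°

cos θ_z = sin(40.3°) sin(-12.4°) + cos(40.3°) cos(-12.4°) cos(58.30°) = -0.1389 + 0.3914 = 0.2525.
θ_z = arccos(0.2525) = 75.37°.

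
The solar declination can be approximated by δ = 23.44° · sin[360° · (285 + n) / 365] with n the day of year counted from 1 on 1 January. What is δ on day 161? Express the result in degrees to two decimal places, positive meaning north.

+23.08°

360 × (285 + 161) / 365 = 439.890°; sin(439.890°) = 0.9845.
δ = 23.44 × 0.9845 = 23.077° ≈ +23.08°.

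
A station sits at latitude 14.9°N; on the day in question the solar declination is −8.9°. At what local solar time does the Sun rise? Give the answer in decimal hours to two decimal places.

cos H_s = −tan(14.9°) · tan(-8.9°) = 0.0417, so H_s = arccos(0.0417) = 87.61°.
Sunrise is at 12 − H_s/15 = 12 − 5.841 = 6.159 h local solar time.

6.16 h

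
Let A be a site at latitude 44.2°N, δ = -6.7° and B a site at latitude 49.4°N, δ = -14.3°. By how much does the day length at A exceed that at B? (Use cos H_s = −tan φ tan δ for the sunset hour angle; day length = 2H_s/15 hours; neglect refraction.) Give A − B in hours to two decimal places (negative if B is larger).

A: H_s = arccos(−tan 44.2° · tan -6.7°) = 83.44°, so 2H_s/15 = 11.1253 h.
B: H_s = arccos(−tan 49.4° · tan -14.3°) = 72.70°, so 2H_s/15 = 9.6933 h.
A − B = 11.1253 − 9.6933 = 1.4320 h.

+1.43 h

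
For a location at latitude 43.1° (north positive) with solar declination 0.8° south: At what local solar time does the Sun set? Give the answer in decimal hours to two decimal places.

17.95 h

The sunset hour angle satisfies cos H_s = −tan φ tan δ = 0.0131, giving H_s = 89.25°.
Sunset is at 12 + H_s/15 = 12 + 5.950 = 17.950 h local solar time.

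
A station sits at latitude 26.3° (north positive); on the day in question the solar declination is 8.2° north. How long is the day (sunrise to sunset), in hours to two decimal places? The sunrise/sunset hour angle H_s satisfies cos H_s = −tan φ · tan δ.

The sunset hour angle satisfies cos H_s = −tan φ tan δ = -0.0712, giving H_s = 94.08°.
Day length = 2 H_s / 15° h⁻¹ = 188.16° / 15 = 12.544 h.

12.54 hours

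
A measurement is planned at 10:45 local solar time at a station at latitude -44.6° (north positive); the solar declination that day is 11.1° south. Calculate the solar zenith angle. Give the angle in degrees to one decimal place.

37.2°

Hour angle H = 15° × (10.75 − 12) = -18.75°.
With φ = -44.6°, δ = -11.1°, H = -18.75°: sin φ sin δ = 0.1352, cos φ cos δ cos H = 0.6616, so cos θ_z = 0.7968.
θ_z = arccos(0.7968) = 37.17°.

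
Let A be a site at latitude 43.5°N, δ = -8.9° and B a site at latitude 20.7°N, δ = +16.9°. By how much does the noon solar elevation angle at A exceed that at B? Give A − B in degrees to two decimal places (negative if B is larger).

A: 90° − |43.5 − (-8.9)| = 37.60°.
B: 90° − |20.7 − (16.9)| = 86.20°.
A − B = 37.60 − 86.20 = -48.60°.

-48.60°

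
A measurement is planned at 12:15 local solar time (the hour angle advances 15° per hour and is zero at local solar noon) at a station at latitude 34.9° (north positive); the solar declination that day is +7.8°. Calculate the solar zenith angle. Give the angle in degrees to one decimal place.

Hour angle H = 15° × (12.25 − 12) = 3.75°.
cos θ_z = sin(34.9°) sin(7.8°) + cos(34.9°) cos(7.8°) cos(3.75°) = 0.0776 + 0.8108 = 0.8884.
θ_z = arccos(0.8884) = 27.33°.

27.3°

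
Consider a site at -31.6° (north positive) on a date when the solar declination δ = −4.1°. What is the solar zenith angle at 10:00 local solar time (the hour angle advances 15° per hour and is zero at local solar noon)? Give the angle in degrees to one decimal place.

39.4°

Hour angle H = 15° × (10 − 12) = -30.00°.
cos θ_z = sin φ sin δ + cos φ cos δ cos H = (-0.5240)(-0.0715) + (0.8517)(0.9974)(0.8660) = 0.7731.
θ_z = arccos(0.7731) = 39.37°.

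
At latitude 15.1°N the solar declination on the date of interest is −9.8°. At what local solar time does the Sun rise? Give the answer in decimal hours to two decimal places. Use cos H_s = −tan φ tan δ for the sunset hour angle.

cos H_s = −tan(15.1°) · tan(-9.8°) = 0.0466, so H_s = arccos(0.0466) = 87.33°.
Sunrise is at 12 − H_s/15 = 12 − 5.822 = 6.178 h local solar time.

6.18 h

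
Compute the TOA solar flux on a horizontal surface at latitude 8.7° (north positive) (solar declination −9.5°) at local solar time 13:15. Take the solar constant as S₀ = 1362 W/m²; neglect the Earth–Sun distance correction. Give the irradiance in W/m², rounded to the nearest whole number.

1223 W/m²

Hour angle H = 15° × (13.25 − 12) = 18.75°.
cos θ_z = sin φ sin δ + cos φ cos δ cos H = (0.1513)(-0.1650) + (0.9885)(0.9863)(0.9469) = 0.8982.
Top-of-atmosphere irradiance = S₀ cos θ_z = 1362 × 0.8982 = 1223.35 W/m².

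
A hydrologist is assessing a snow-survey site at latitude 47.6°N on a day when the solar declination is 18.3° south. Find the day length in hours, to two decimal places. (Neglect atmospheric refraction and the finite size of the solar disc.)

9.17 hours

The sunset hour angle satisfies cos H_s = −tan φ tan δ = 0.3622, giving H_s = 68.76°.
Day length = 2 H_s / 15° h⁻¹ = 137.52° / 15 = 9.168 h.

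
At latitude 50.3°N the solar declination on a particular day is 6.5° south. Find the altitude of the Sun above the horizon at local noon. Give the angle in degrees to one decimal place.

At local solar noon the hour angle is zero, so the elevation is 90° − |φ − δ| = 90° − |50.3° − (-6.5°)| = 90° − 56.8° = 33.2°.

33.2°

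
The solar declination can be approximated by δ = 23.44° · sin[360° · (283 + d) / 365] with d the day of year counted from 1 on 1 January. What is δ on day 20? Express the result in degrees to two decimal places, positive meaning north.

360 × (283 + 20) / 365 = 298.849°; sin(298.849°) = -0.8759.
δ = 23.44 × -0.8759 = -20.531° ≈ -20.53°.

-20.53°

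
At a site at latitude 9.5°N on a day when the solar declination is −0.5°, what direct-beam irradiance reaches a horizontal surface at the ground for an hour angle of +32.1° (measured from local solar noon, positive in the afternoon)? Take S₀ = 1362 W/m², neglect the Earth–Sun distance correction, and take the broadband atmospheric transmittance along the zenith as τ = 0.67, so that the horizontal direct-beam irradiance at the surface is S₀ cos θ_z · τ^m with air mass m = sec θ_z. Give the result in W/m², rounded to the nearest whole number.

703 W/m²

With φ = 9.5°, δ = -0.5°, H = 32.10°: sin φ sin δ = -0.0014, cos φ cos δ cos H = 0.8355, so cos θ_z = 0.8341.
Air mass m = 1/cos θ_z = 1/0.8341 = 1.199; τ^m = 0.67^1.199 = 0.6187.
Surface direct beam = 1362 × 0.8341 × 0.6187 = 702.87 W/m².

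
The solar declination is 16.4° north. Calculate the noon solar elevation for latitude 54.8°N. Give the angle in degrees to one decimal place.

51.6°

At local solar noon the hour angle is zero, so the elevation is 90° − |φ − δ| = 90° − |54.8° − (16.4°)| = 90° − 38.4° = 51.6°.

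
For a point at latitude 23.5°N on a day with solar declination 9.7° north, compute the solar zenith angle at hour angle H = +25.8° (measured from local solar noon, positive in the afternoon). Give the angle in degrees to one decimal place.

cos θ_z = sin φ sin δ + cos φ cos δ cos H = (0.3987)(0.1685) + (0.9171)(0.9857)(0.9003) = 0.8810.
θ_z = arccos(0.8810) = 28.24°.

28.2°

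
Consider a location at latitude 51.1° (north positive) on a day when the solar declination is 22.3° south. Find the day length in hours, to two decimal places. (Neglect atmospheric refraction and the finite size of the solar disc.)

7.93 hours

cos H_s = −tan(51.1°) · tan(-22.3°) = 0.5083, so H_s = arccos(0.5083) = 59.45°.
Day length = 2 H_s / 15° h⁻¹ = 118.90° / 15 = 7.927 h.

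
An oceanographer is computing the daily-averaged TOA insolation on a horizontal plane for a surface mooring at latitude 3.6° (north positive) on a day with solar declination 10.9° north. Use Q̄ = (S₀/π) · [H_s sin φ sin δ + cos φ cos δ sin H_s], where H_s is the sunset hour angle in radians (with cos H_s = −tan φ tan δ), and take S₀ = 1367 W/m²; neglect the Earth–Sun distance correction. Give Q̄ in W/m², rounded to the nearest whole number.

The sunset hour angle satisfies cos H_s = −tan φ tan δ = -0.0121, giving H_s = 90.69°. In radians, H_s = 1.5828.
H_s sin φ sin δ = 1.5828 × 0.0628 × 0.1891 = 0.0188.
cos φ cos δ sin H_s = 0.9980 × 0.9820 × 0.9999 = 0.9799.
Q̄ = (1367/π) × (0.0188 + 0.9799) = 435.13 × 0.9987 = 434.56 W/m².

435 W/m²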